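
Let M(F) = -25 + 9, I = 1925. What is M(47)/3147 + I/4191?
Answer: 181543/399669 ≈ 0.45423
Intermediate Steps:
M(F) = -16
M(47)/3147 + I/4191 = -16/3147 + 1925/4191 = -16*1/3147 + 1925*(1/4191) = -16/3147 + 175/381 = 181543/399669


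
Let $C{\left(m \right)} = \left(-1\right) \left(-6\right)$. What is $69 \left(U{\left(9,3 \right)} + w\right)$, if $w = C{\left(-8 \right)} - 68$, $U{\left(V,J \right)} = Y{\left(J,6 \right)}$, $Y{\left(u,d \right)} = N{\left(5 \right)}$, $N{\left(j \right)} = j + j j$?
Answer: $-2208$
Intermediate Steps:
$C{\left(m \right)} = 6$
$N{\left(j \right)} = j + j^{2}$
$Y{\left(u,d \right)} = 30$ ($Y{\left(u,d \right)} = 5 \left(1 + 5\right) = 5 \cdot 6 = 30$)
$U{\left(V,J \right)} = 30$
$w = -62$ ($w = 6 - 68 = -62$)
$69 \left(U{\left(9,3 \right)} + w\right) = 69 \left(30 - 62\right) = 69 \left(-32\right) = -2208$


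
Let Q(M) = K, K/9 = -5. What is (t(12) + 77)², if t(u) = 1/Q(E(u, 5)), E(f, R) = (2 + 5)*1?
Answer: 11999296/2025 ≈ 5925.6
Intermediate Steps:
K = -45 (K = 9*(-5) = -45)
E(f, R) = 7 (E(f, R) = 7*1 = 7)
Q(M) = -45
t(u) = -1/45 (t(u) = 1/(-45) = -1/45)
(t(12) + 77)² = (-1/45 + 77)² = (3464/45)² = 11999296/2025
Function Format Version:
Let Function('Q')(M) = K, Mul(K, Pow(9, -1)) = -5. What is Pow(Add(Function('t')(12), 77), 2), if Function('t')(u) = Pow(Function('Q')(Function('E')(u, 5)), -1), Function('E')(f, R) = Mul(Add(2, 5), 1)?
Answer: Rational(11999296, 2025) ≈ 5925.6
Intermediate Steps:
K = -45 (K = Mul(9, -5) = -45)
Function('E')(f, R) = 7 (Function('E')(f, R) = Mul(7, 1) = 7)
Function('Q')(M) = -45
Function('t')(u) = Rational(-1, 45) (Function('t')(u) = Pow(-45, -1) = Rational(-1, 45))
Pow(Add(Function('t')(12), 77), 2) = Pow(Add(Rational(-1, 45), 77), 2) = Pow(Rational(3464, 45), 2) = Rational(11999296, 2025)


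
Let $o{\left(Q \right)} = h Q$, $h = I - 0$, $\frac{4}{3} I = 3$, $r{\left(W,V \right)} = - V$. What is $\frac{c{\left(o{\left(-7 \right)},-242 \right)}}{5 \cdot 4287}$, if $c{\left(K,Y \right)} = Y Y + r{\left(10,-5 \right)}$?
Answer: $\frac{19523}{7145} \approx 2.7324$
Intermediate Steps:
$I = \frac{9}{4}$ ($I = \frac{3}{4} \cdot 3 = \frac{9}{4} \approx 2.25$)
$h = \frac{9}{4}$ ($h = \frac{9}{4} - 0 = \frac{9}{4} + 0 = \frac{9}{4} \approx 2.25$)
$o{\left(Q \right)} = \frac{9 Q}{4}$
$c{\left(K,Y \right)} = 5 + Y^{2}$ ($c{\left(K,Y \right)} = Y Y - -5 = Y^{2} + 5 = 5 + Y^{2}$)
$\frac{c{\left(o{\left(-7 \right)},-242 \right)}}{5 \cdot 4287} = \frac{5 + \left(-242\right)^{2}}{5 \cdot 4287} = \frac{5 + 58564}{21435} = 58569 \cdot \frac{1}{21435} = \frac{19523}{7145}$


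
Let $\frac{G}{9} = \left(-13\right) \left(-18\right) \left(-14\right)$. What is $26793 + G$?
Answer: $-2691$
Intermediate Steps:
$G = -29484$ ($G = 9 \left(-13\right) \left(-18\right) \left(-14\right) = 9 \cdot 234 \left(-14\right) = 9 \left(-3276\right) = -29484$)
$26793 + G = 26793 - 29484 = -2691$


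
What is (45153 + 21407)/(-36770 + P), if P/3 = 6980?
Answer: -6656/1583 ≈ -4.2047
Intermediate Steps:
P = 20940 (P = 3*6980 = 20940)
(45153 + 21407)/(-36770 + P) = (45153 + 21407)/(-36770 + 20940) = 66560/(-15830) = 66560*(-1/15830) = -6656/1583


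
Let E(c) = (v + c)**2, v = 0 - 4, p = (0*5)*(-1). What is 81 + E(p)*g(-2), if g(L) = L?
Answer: 49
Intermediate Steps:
p = 0 (p = 0*(-1) = 0)
v = -4
E(c) = (-4 + c)**2
81 + E(p)*g(-2) = 81 + (-4 + 0)**2*(-2) = 81 + (-4)**2*(-2) = 81 + 16*(-2) = 81 - 32 = 49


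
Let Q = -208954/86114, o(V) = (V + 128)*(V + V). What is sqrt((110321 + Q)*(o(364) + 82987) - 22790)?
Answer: sqrt(90226695025602639910)/43057 ≈ 2.2061e+5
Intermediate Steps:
o(V) = 2*V*(128 + V) (o(V) = (128 + V)*(2*V) = 2*V*(128 + V))
Q = -104477/43057 (Q = -208954*1/86114 = -104477/43057 ≈ -2.4265)
sqrt((110321 + Q)*(o(364) + 82987) - 22790) = sqrt((110321 - 104477/43057)*(2*364*(128 + 364) + 82987) - 22790) = sqrt(4749986820*(2*364*492 + 82987)/43057 - 22790) = sqrt(4749986820*(358176 + 82987)/43057 - 22790) = sqrt((4749986820/43057)*441163 - 22790) = sqrt(2095518435471660/43057 - 22790) = sqrt(2095517454202630/43057) = sqrt(90226695025602639910)/43057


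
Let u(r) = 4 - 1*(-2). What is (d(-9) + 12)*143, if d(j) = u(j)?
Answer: 2574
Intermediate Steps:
u(r) = 6 (u(r) = 4 + 2 = 6)
d(j) = 6
(d(-9) + 12)*143 = (6 + 12)*143 = 18*143 = 2574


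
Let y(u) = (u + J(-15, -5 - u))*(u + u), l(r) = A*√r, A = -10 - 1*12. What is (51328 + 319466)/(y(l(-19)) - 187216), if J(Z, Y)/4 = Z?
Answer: -61799*I/(440*√19 + 34268*I) ≈ -1.7978 - 0.10062*I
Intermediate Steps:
J(Z, Y) = 4*Z
A = -22 (A = -10 - 12 = -22)
l(r) = -22*√r
y(u) = 2*u*(-60 + u) (y(u) = (u + 4*(-15))*(u + u) = (u - 60)*(2*u) = (-60 + u)*(2*u) = 2*u*(-60 + u))
(51328 + 319466)/(y(l(-19)) - 187216) = (51328 + 319466)/(2*(-22*I*√19)*(-60 - 22*I*√19) - 187216) = 370794/(2*(-22*I*√19)*(-60 - 22*I*√19) - 187216) = 370794/(-44*I*√19*(-60 - 22*I*√19) - 187216) = 370794/(-187216 - 44*I*√19*(-60 - 22*I*√19))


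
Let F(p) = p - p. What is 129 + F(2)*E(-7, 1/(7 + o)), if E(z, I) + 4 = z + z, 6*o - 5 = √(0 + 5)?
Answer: 129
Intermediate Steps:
o = ⅚ + √5/6 (o = ⅚ + √(0 + 5)/6 = ⅚ + √5/6 ≈ 1.2060)
F(p) = 0
E(z, I) = -4 + 2*z (E(z, I) = -4 + (z + z) = -4 + 2*z)
129 + F(2)*E(-7, 1/(7 + o)) = 129 + 0*(-4 + 2*(-7)) = 129 + 0*(-4 - 14) = 129 + 0*(-18) = 129 + 0 = 129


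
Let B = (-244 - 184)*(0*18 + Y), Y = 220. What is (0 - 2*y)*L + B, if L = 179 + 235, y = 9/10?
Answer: -474526/5 ≈ -94905.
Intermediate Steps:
y = 9/10 (y = 9*(⅒) = 9/10 ≈ 0.90000)
L = 414
B = -94160 (B = (-244 - 184)*(0*18 + 220) = -428*(0 + 220) = -428*220 = -94160)
(0 - 2*y)*L + B = (0 - 2*9/10)*414 - 94160 = (0 - 9/5)*414 - 94160 = -9/5*414 - 94160 = -3726/5 - 94160 = -474526/5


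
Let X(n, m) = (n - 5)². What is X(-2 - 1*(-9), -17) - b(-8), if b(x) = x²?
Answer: -60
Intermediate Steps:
X(n, m) = (-5 + n)²
X(-2 - 1*(-9), -17) - b(-8) = (-5 + (-2 - 1*(-9)))² - 1*(-8)² = (-5 + (-2 + 9))² - 1*64 = (-5 + 7)² - 64 = 2² - 64 = 4 - 64 = -60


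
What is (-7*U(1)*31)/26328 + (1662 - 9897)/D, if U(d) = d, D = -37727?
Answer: 208624321/993276456 ≈ 0.21004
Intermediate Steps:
(-7*U(1)*31)/26328 + (1662 - 9897)/D = (-7*1*31)/26328 + (1662 - 9897)/(-37727) = -7*31*(1/26328) - 8235*(-1/37727) = -217*1/26328 + 8235/37727 = -217/26328 + 8235/37727 = 208624321/993276456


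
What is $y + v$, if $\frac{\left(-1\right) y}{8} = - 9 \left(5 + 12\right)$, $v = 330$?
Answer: $1554$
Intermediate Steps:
$y = 1224$ ($y = - 8 \left(- 9 \left(5 + 12\right)\right) = - 8 \left(\left(-9\right) 17\right) = \left(-8\right) \left(-153\right) = 1224$)
$y + v = 1224 + 330 = 1554$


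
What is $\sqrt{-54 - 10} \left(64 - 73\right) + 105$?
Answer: $105 - 72 i \approx 105.0 - 72.0 i$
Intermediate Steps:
$\sqrt{-54 - 10} \left(64 - 73\right) + 105 = \sqrt{-64} \left(-9\right) + 105 = 8 i \left(-9\right) + 105 = - 72 i + 105 = 105 - 72 i$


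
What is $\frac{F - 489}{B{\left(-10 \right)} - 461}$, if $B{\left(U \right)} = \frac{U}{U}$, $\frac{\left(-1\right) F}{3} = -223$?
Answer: $- \frac{9}{23} \approx -0.3913$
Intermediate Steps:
$F = 669$ ($F = \left(-3\right) \left(-223\right) = 669$)
$B{\left(U \right)} = 1$
$\frac{F - 489}{B{\left(-10 \right)} - 461} = \frac{669 - 489}{1 - 461} = \frac{180}{-460} = 180 \left(- \frac{1}{460}\right) = - \frac{9}{23}$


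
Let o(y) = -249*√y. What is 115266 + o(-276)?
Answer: 115266 - 498*I*√69 ≈ 1.1527e+5 - 4136.7*I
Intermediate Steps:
115266 + o(-276) = 115266 - 498*I*√69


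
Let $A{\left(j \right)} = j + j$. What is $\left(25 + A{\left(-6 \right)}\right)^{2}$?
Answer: $169$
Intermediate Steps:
$A{\left(j \right)} = 2 j$
$\left(25 + A{\left(-6 \right)}\right)^{2} = \left(25 + 2 \left(-6\right)\right)^{2} = \left(25 - 12\right)^{2} = 13^{2} = 169$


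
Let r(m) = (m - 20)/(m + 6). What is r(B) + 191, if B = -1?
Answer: 934/5 ≈ 186.80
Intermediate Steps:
r(m) = (-20 + m)/(6 + m)
r(B) + 191 = (-20 - 1)/(6 - 1) + 191 = -21/5 + 191 = 934/5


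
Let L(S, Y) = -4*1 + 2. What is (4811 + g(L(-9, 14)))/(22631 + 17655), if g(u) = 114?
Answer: 4925/40286 ≈ 0.12225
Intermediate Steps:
L(S, Y) = -2 (L(S, Y) = -4 + 2 = -2)
(4811 + g(L(-9, 14)))/(22631 + 17655) = (4811 + 114)/(22631 + 17655) = 4925/40286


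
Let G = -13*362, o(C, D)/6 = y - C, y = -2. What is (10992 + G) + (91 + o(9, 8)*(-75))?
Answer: 11327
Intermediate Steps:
o(C, D) = -12 - 6*C (o(C, D) = 6*(-2 - C) = -12 - 6*C)
G = -4706
(10992 + G) + (91 + o(9, 8)*(-75)) = (10992 - 4706) + (91 + (-12 - 6*9)*(-75)) = 6286 + (91 + (-12 - 54)*(-75)) = 6286 + (91 - 66*(-75)) = 6286 + (91 + 4950) = 6286 + 5041 = 11327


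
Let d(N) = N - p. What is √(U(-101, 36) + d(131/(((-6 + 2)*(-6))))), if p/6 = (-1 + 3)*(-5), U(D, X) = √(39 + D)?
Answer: √(9426 + 144*I*√62)/12 ≈ 8.1052 + 0.48574*I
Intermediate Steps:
p = -60 (p = 6*((-1 + 3)*(-5)) = 6*(2*(-5)) = 6*(-10) = -60)
d(N) = 60 + N (d(N) = N - 1*(-60) = N + 60 = 60 + N)
√(U(-101, 36) + d(131/(((-6 + 2)*(-6))))) = √(√(39 - 101) + (60 + 131/(((-6 + 2)*(-6))))) = √(√(-62) + (60 + 131/((-4*(-6))))) = √(I*√62 + (60 + 131/24)) = √(I*√62 + 1571/24) = √(1571/24 + I*√62)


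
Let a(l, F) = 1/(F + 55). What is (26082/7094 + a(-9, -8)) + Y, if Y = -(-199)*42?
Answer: 1393970296/166709 ≈ 8361.7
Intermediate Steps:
a(l, F) = 1/(55 + F)
Y = 8358 (Y = -1*(-8358) = 8358)
(26082/7094 + a(-9, -8)) + Y = (26082/7094 + 1/(55 - 8)) + 8358 = (26082*(1/7094) + 1/47) + 8358 = (13041/3547 + 1/47) + 8358 = 616474/166709 + 8358 = 1393970296/166709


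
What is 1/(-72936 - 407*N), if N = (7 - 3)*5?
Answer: -1/81076 ≈ -1.2334e-5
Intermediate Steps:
N = 20 (N = 4*5 = 20)
1/(-72936 - 407*N) = 1/(-72936 - 407*20) = 1/(-72936 - 8140) = 1/(-81076) = -1/81076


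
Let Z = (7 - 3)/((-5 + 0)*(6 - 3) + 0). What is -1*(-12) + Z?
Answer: 176/15 ≈ 11.733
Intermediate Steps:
Z = -4/15 (Z = 4/(-5*3 + 0) = 4/(-15 + 0) = 4/(-15) = 4*(-1/15) = -4/15 ≈ -0.26667)
-1*(-12) + Z = -1*(-12) - 4/15 = 12 - 4/15 = 176/15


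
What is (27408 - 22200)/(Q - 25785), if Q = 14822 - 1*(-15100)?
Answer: 248/197 ≈ 1.2589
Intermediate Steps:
Q = 29922 (Q = 14822 + 15100 = 29922)
(27408 - 22200)/(Q - 25785) = (27408 - 22200)/(29922 - 25785) = 5208/4137 = 5208*(1/4137) = 248/197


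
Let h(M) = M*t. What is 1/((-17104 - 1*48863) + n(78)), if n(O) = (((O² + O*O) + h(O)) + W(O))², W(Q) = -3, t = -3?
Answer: 1/142282794 ≈ 7.0283e-9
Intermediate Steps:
h(M) = -3*M (h(M) = M*(-3) = -3*M)
n(O) = (-3 - 3*O + 2*O²)² (n(O) = (((O² + O*O) - 3*O) - 3)² = (((O² + O²) - 3*O) - 3)² = ((2*O² - 3*O) - 3)² = ((-3*O + 2*O²) - 3)² = (-3 - 3*O + 2*O²)²)
1/((-17104 - 1*48863) + n(78)) = 1/((-17104 - 1*48863) + (-3 - 3*78 + 2*78²)²) = 1/((-17104 - 48863) + (-3 - 234 + 2*6084)²) = 1/(-65967 + (-3 - 234 + 12168)²) = 1/(-65967 + 11931²) = 1/(-65967 + 142348761) = 1/142282794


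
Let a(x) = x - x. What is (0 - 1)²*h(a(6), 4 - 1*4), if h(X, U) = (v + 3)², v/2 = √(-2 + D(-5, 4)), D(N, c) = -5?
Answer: -19 + 12*I*√7 ≈ -19.0 + 31.749*I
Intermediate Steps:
a(x) = 0
v = 2*I*√7 (v = 2*√(-2 - 5) = 2*√(-7) = 2*(I*√7) = 2*I*√7 ≈ 5.2915*I)
h(X, U) = (3 + 2*I*√7)² (h(X, U) = (2*I*√7 + 3)² = (3 + 2*I*√7)²)
(0 - 1)²*h(a(6), 4 - 1*4) = (0 - 1)²*(-19 + 12*I*√7) = (-1)²*(-19 + 12*I*√7) = 1*(-19 + 12*I*√7) = -19 + 12*I*√7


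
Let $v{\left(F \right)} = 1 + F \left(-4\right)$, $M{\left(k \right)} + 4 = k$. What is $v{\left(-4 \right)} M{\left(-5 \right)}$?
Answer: $-153$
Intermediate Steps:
$M{\left(k \right)} = -4 + k$
$v{\left(F \right)} = 1 - 4 F$
$v{\left(-4 \right)} M{\left(-5 \right)} = \left(1 - -16\right) \left(-4 - 5\right) = \left(1 + 16\right) \left(-9\right) = 17 \left(-9\right) = -153$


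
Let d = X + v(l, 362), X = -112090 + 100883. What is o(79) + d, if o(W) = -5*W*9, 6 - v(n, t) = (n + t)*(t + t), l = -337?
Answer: -32856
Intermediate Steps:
v(n, t) = 6 - 2*t*(n + t) (v(n, t) = 6 - (n + t)*(t + t) = 6 - (n + t)*2*t = 6 - 2*t*(n + t))
X = -11207
d = -29301 (d = -11207 + (6 - 2*362² - 2*(-337)*362) = -11207 + (6 - 2*131044 + 243988) = -11207 + (6 - 262088 + 243988) = -11207 - 18094 = -29301)
o(W) = -45*W
o(79) + d = -45*79 - 29301 = -3555 - 29301 = -32856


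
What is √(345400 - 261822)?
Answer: √83578 ≈ 289.10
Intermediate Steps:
√(345400 - 261822) = √83578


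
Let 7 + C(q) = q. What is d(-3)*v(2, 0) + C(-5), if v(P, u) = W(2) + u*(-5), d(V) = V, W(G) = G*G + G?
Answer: -30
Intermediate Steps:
W(G) = G + G² (W(G) = G² + G = G + G²)
C(q) = -7 + q
v(P, u) = 6 - 5*u (v(P, u) = 2*(1 + 2) + u*(-5) = 2*3 - 5*u = 6 - 5*u)
d(-3)*v(2, 0) + C(-5) = -3*(6 - 5*0) + (-7 - 5) = -3*(6 + 0) - 12 = -3*6 - 12 = -18 - 12 = -30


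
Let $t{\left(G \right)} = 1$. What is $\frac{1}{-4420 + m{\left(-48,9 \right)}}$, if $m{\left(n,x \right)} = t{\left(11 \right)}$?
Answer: $- \frac{1}{4419} \approx -0.0002263$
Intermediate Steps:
$m{\left(n,x \right)} = 1$
$\frac{1}{-4420 + m{\left(-48,9 \right)}} = \frac{1}{-4420 + 1} = \frac{1}{-4419} = - \frac{1}{4419}$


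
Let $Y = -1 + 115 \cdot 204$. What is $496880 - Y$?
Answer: $473421$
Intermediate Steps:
$Y = 23459$ ($Y = -1 + 23460 = 23459$)
$496880 - Y = 496880 - 23459 = 473421$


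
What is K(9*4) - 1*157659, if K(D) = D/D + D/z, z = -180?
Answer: -788291/5 ≈ -1.5766e+5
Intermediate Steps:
K(D) = 1 - D/180 (K(D) = D/D + D/(-180) = 1 + D*(-1/180) = 1 - D/180)
K(9*4) - 1*157659 = (1 - 4/20) - 1*157659 = (1 - 1/180*36) - 157659 = (1 - ⅕) - 157659 = ⅘ - 157659 = -788291/5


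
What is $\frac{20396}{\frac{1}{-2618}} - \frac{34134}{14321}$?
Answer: $- \frac{764694575822}{14321} \approx -5.3397 \cdot 10^{7}$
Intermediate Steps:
$\frac{20396}{\frac{1}{-2618}} - \frac{34134}{14321} = \frac{20396}{- \frac{1}{2618}} - \frac{34134}{14321} = 20396 \left(-2618\right) - \frac{34134}{14321} = -53396728 - \frac{34134}{14321} = - \frac{764694575822}{14321}$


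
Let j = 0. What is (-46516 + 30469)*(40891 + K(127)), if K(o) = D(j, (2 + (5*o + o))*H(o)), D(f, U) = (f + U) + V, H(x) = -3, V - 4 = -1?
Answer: -619446294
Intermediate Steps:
V = 3 (V = 4 - 1 = 3)
D(f, U) = 3 + U + f (D(f, U) = (f + U) + 3 = (U + f) + 3 = 3 + U + f)
K(o) = -3 - 18*o (K(o) = 3 + (2 + (5*o + o))*(-3) + 0 = 3 + (2 + 6*o)*(-3) + 0 = 3 + (-6 - 18*o) + 0 = -3 - 18*o)
(-46516 + 30469)*(40891 + K(127)) = (-46516 + 30469)*(40891 + (-3 - 18*127)) = -16047*(40891 + (-3 - 2286)) = -16047*(40891 - 2289) = -16047*38602 = -619446294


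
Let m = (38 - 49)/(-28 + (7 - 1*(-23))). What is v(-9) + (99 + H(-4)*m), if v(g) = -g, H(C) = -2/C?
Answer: 421/4 ≈ 105.25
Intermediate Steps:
m = -11/2 (m = -11/(-28 + (7 + 23)) = -11/(-28 + 30) = -11/2 ≈ -5.5000)
v(-9) + (99 + H(-4)*m) = -1*(-9) + (99 - 2/(-4)*(-11/2)) = 9 + (99 - 2*(-¼)*(-11/2)) = 9 + (99 + (½)*(-11/2)) = 9 + (99 - 11/4) = 9 + 385/4 = 421/4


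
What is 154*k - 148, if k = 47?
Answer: 7090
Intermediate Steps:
154*k - 148 = 154*47 - 148 = 7238 - 148 = 7090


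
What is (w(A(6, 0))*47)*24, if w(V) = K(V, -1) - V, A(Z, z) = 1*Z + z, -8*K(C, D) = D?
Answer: -6627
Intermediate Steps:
K(C, D) = -D/8
A(Z, z) = Z + z
w(V) = ⅛ - V (w(V) = -⅛*(-1) - V = ⅛ - V)
(w(A(6, 0))*47)*24 = ((⅛ - (6 + 0))*47)*24 = ((⅛ - 1*6)*47)*24 = ((⅛ - 6)*47)*24 = -47/8*47*24 = -2209/8*24 = -6627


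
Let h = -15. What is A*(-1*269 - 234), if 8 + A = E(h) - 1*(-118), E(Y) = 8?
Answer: -59354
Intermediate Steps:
A = 118 (A = -8 + (8 - 1*(-118)) = -8 + (8 + 118) = -8 + 126 = 118)
A*(-1*269 - 234) = 118*(-1*269 - 234) = 118*(-269 - 234) = 118*(-503) = -59354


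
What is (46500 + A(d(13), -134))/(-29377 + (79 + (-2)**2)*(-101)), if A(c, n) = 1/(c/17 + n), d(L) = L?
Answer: -105322483/85526400 ≈ -1.2315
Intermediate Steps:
A(c, n) = 1/(n + c/17) (A(c, n) = 1/(c*(1/17) + n) = 1/(c/17 + n) = 1/(n + c/17))
(46500 + A(d(13), -134))/(-29377 + (79 + (-2)**2)*(-101)) = (46500 + 17/(13 + 17*(-134)))/(-29377 + (79 + (-2)**2)*(-101)) = (46500 + 17/(13 - 2278))/(-29377 + (79 + 4)*(-101)) = (46500 + 17/(-2265))/(-29377 + 83*(-101)) = (46500 + 17*(-1/2265))/(-29377 - 8383) = (46500 - 17/2265)/(-37760) = (105322483/2265)*(-1/37760) = -105322483/85526400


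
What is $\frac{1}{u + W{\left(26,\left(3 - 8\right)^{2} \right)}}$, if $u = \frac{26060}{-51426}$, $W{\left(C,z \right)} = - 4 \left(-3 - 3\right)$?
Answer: $\frac{25713}{604082} \approx 0.042565$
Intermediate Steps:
$W{\left(C,z \right)} = 24$ ($W{\left(C,z \right)} = \left(-4\right) \left(-6\right) = 24$)
$u = - \frac{13030}{25713}$ ($u = 26060 \left(- \frac{1}{51426}\right) = - \frac{13030}{25713} \approx -0.50675$)
$\frac{1}{u + W{\left(26,\left(3 - 8\right)^{2} \right)}} = \frac{1}{- \frac{13030}{25713} + 24} = \frac{1}{\frac{604082}{25713}} = \frac{25713}{604082}$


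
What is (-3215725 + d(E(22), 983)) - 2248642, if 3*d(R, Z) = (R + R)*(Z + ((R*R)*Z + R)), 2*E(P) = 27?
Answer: -15372131/4 ≈ -3.8430e+6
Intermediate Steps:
E(P) = 27/2 (E(P) = (1/2)*27 = 27/2)
d(R, Z) = 2*R*(R + Z + Z*R**2)/3 (d(R, Z) = ((R + R)*(Z + ((R*R)*Z + R)))/3 = ((2*R)*(Z + (R**2*Z + R)))/3 = ((2*R)*(Z + (Z*R**2 + R)))/3 = ((2*R)*(Z + (R + Z*R**2)))/3 = ((2*R)*(R + Z + Z*R**2))/3 = (2*R*(R + Z + Z*R**2))/3 = 2*R*(R + Z + Z*R**2)/3)
(-3215725 + d(E(22), 983)) - 2248642 = (-3215725 + (2/3)*(27/2)*(27/2 + 983 + 983*(27/2)**2)) - 2248642 = (-3215725 + (2/3)*(27/2)*(27/2 + 983 + 983*(729/4))) - 2248642 = (-3215725 + (2/3)*(27/2)*(27/2 + 983 + 716607/4)) - 2248642 = (-3215725 + (2/3)*(27/2)*(720593/4)) - 2248642 = (-3215725 + 6485337/4) - 2248642 = -6377563/4 - 2248642 = -15372131/4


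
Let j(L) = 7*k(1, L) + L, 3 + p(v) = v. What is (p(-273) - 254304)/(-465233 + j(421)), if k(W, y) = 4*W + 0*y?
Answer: 21215/38732 ≈ 0.54774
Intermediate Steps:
p(v) = -3 + v
k(W, y) = 4*W (k(W, y) = 4*W + 0 = 4*W)
j(L) = 28 + L (j(L) = 7*(4*1) + L = 7*4 + L = 28 + L)
(p(-273) - 254304)/(-465233 + j(421)) = ((-3 - 273) - 254304)/(-465233 + (28 + 421)) = (-276 - 254304)/(-465233 + 449) = -254580/(-464784) = -254580*(-1/464784) = 21215/38732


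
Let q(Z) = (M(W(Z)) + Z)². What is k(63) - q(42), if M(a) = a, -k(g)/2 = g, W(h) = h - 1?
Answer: -7015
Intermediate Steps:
W(h) = -1 + h
k(g) = -2*g
q(Z) = (-1 + 2*Z)² (q(Z) = ((-1 + Z) + Z)² = (-1 + 2*Z)²)
k(63) - q(42) = -2*63 - (-1 + 2*42)² = -126 - (-1 + 84)² = -126 - 1*83² = -126 - 1*6889 = -126 - 6889 = -7015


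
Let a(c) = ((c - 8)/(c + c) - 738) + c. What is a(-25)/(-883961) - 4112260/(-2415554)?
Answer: 90922973382409/53381388234850 ≈ 1.7033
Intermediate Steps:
a(c) = -738 + c + (-8 + c)/(2*c) (a(c) = ((-8 + c)/((2*c)) - 738) + c = ((-8 + c)*(1/(2*c)) - 738) + c = ((-8 + c)/(2*c) - 738) + c = (-738 + (-8 + c)/(2*c)) + c = -738 + c + (-8 + c)/(2*c))
a(-25)/(-883961) - 4112260/(-2415554) = (-1475/2 - 25 - 4/(-25))/(-883961) - 4112260/(-2415554) = (-1475/2 - 25 - 4*(-1/25))*(-1/883961) - 4112260*(-1/2415554) = (-1475/2 - 25 + 4/25)*(-1/883961) + 2056130/1207777 = -38117/50*(-1/883961) + 2056130/1207777 = 38117/44198050 + 2056130/1207777 = 90922973382409/53381388234850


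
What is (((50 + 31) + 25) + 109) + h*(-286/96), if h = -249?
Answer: 15309/16 ≈ 956.81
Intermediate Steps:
(((50 + 31) + 25) + 109) + h*(-286/96) = (((50 + 31) + 25) + 109) - (-71214)/96 = ((81 + 25) + 109) - (-71214)/96 = (106 + 109) - 249*(-143/48) = 215 + 11869/16 = 15309/16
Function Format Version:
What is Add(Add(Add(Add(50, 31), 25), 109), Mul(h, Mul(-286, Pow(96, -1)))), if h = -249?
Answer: Rational(15309, 16) ≈ 956.81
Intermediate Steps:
Add(Add(Add(Add(50, 31), 25), 109), Mul(h, Mul(-286, Pow(96, -1)))) = Add(Add(Add(Add(50, 31), 25), 109), Mul(-249, Mul(-286, Pow(96, -1)))) = Add(Add(Add(81, 25), 109), Mul(-249, Mul(-286, Rational(1, 96)))) = Add(Add(106, 109), Mul(-249, Rational(-143, 48))) = Add(215, Rational(11869, 16)) = Rational(15309, 16)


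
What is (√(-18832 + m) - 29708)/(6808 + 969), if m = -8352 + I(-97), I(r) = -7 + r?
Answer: -4244/1111 + 6*I*√758/7777 ≈ -3.82 + 0.021241*I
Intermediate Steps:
m = -8456 (m = -8352 + (-7 - 97) = -8352 - 104 = -8456)
(√(-18832 + m) - 29708)/(6808 + 969) = (√(-18832 - 8456) - 29708)/(6808 + 969) = (√(-27288) - 29708)/7777 = (6*I*√758 - 29708)*(1/7777) = (-29708 + 6*I*√758)*(1/7777) = -4244/1111 + 6*I*√758/7777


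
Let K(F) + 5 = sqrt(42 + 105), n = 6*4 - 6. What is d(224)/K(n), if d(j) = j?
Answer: 560/61 + 784*sqrt(3)/61 ≈ 31.441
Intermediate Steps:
n = 18 (n = 24 - 6 = 18)
K(F) = -5 + 7*sqrt(3) (K(F) = -5 + sqrt(42 + 105) = -5 + sqrt(147) = -5 + 7*sqrt(3))
d(224)/K(n) = 224/(-5 + 7*sqrt(3))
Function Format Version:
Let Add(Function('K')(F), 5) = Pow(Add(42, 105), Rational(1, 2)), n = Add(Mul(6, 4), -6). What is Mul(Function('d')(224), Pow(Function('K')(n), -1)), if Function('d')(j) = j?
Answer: Add(Rational(560, 61), Mul(Rational(784, 61), Pow(3, Rational(1, 2)))) ≈ 31.441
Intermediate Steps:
n = 18 (n = Add(24, -6) = 18)
Function('K')(F) = Add(-5, Mul(7, Pow(3, Rational(1, 2)))) (Function('K')(F) = Add(-5, Pow(Add(42, 105), Rational(1, 2))) = Add(-5, Pow(147, Rational(1, 2))) = Add(-5, Mul(7, Pow(3, Rational(1, 2)))))
Mul(Function('d')(224), Pow(Function('K')(n), -1)) = Mul(224, Pow(Add(-5, Mul(7, Pow(3, Rational(1, 2)))), -1))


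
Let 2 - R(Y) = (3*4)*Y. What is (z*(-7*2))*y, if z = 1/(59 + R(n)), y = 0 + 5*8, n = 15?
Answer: 80/17 ≈ 4.7059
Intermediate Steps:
y = 40 (y = 0 + 40 = 40)
R(Y) = 2 - 12*Y (R(Y) = 2 - 3*4*Y = 2 - 12*Y)
z = -1/119 (z = 1/(59 + (2 - 12*15)) = 1/(59 + (2 - 180)) = 1/(59 - 178) = 1/(-119) = -1/119 ≈ -0.0084034)
(z*(-7*2))*y = -(-1)*2/17*40 = -1/119*(-14)*40 = (2/17)*40 = 80/17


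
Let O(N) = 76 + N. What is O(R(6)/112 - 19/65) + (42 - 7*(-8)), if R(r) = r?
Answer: 632491/3640 ≈ 173.76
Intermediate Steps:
O(R(6)/112 - 19/65) + (42 - 7*(-8)) = (76 + (6/112 - 19/65)) + (42 - 7*(-8)) = (76 + (6*(1/112) - 19*1/65)) + (42 + 56) = (76 + (3/56 - 19/65)) + 98 = (76 - 869/3640) + 98 = 275771/3640 + 98 = 632491/3640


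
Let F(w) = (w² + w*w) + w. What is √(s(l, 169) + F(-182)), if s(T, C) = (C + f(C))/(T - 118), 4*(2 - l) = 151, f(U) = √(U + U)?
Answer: √(24987397110 - 31980*√2)/615 ≈ 257.03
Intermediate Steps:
f(U) = √2*√U (f(U) = √(2*U) = √2*√U)
F(w) = w + 2*w² (F(w) = (w² + w²) + w = 2*w² + w = w + 2*w²)
l = -143/4 (l = 2 - ¼*151 = 2 - 151/4 = -143/4 ≈ -35.750)
s(T, C) = (C + √2*√C)/(-118 + T) (s(T, C) = (C + √2*√C)/(T - 118) = (C + √2*√C)/(-118 + T))
√(s(l, 169) + F(-182)) = √((169 + √2*√169)/(-118 - 143/4) - 182*(1 + 2*(-182))) = √((169 + √2*13)/(-615/4) - 182*(1 - 364)) = √(-4*(169 + 13*√2)/615 - 182*(-363)) = √((-676/615 - 52*√2/615) + 66066) = √(40629914/615 - 52*√2/615)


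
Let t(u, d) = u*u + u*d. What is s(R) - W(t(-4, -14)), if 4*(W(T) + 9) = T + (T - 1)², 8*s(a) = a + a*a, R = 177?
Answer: 2669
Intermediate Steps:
t(u, d) = u² + d*u
s(a) = a/8 + a²/8 (s(a) = (a + a*a)/8 = (a + a²)/8 = a/8 + a²/8)
W(T) = -9 + T/4 + (-1 + T)²/4 (W(T) = -9 + (T + (T - 1)²)/4 = -9 + (T + (-1 + T)²)/4 = -9 + (T/4 + (-1 + T)²/4) = -9 + T/4 + (-1 + T)²/4)
s(R) - W(t(-4, -14)) = (⅛)*177*(1 + 177) - (-35/4 - (-1)*(-14 - 4) + (-4*(-14 - 4))²/4) = (⅛)*177*178 - (-35/4 - (-1)*(-18) + (-4*(-18))²/4) = 15753/4 - (-35/4 - ¼*72 + (¼)*72²) = 15753/4 - (-35/4 - 18 + (¼)*5184) = 15753/4 - (-35/4 - 18 + 1296) = 15753/4 - 1*5077/4 = 15753/4 - 5077/4 = 2669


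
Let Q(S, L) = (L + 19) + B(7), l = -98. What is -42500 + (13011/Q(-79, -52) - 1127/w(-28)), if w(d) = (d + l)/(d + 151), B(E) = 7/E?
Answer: -4013417/96 ≈ -41806.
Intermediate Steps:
w(d) = (-98 + d)/(151 + d) (w(d) = (d - 98)/(d + 151) = (-98 + d)/(151 + d))
Q(S, L) = 20 + L (Q(S, L) = (L + 19) + 7/7 = (19 + L) + 7*(1/7) = (19 + L) + 1 = 20 + L)
-42500 + (13011/Q(-79, -52) - 1127/w(-28)) = -42500 + (13011/(20 - 52) - 1127*(151 - 28)/(-98 - 28)) = -42500 + (13011/(-32) - 1127/(-126/123)) = -42500 + (13011*(-1/32) - 1127/((1/123)*(-126))) = -42500 + (-13011/32 - 1127/(-42/41)) = -42500 + (-13011/32 - 1127*(-41/42)) = -42500 + (-13011/32 + 6601/6) = -42500 + 66583/96 = -4013417/96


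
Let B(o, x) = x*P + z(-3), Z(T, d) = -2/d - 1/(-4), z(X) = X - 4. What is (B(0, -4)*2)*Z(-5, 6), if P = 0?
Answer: 7/6 ≈ 1.1667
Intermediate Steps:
z(X) = -4 + X
Z(T, d) = 1/4 - 2/d (Z(T, d) = -2/d - 1*(-1/4) = -2/d + 1/4 = 1/4 - 2/d)
B(o, x) = -7 (B(o, x) = x*0 + (-4 - 3) = 0 - 7 = -7)
(B(0, -4)*2)*Z(-5, 6) = (-7*2)*((1/4)*(-8 + 6)/6) = -7*(-2)/(2*6) = -14*(-1/12) = 7/6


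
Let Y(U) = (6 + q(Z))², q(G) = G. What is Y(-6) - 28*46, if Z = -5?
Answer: -1287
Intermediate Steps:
Y(U) = 1 (Y(U) = (6 - 5)² = 1² = 1)
Y(-6) - 28*46 = 1 - 28*46 = 1 - 1288 = -1287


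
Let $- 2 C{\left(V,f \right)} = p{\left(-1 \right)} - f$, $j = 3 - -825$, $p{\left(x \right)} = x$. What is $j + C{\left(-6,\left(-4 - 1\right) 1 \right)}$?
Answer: $826$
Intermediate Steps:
$j = 828$ ($j = 3 + 825 = 828$)
$C{\left(V,f \right)} = \frac{1}{2} + \frac{f}{2}$ ($C{\left(V,f \right)} = - \frac{-1 - f}{2} = \frac{1}{2} + \frac{f}{2}$)
$j + C{\left(-6,\left(-4 - 1\right) 1 \right)} = 828 + \left(\frac{1}{2} + \frac{\left(-4 - 1\right) 1}{2}\right) = 828 + \left(\frac{1}{2} + \frac{\left(-5\right) 1}{2}\right) = 828 + \left(\frac{1}{2} + \frac{1}{2} \left(-5\right)\right) = 828 + \left(\frac{1}{2} - \frac{5}{2}\right) = 828 - 2 = 826$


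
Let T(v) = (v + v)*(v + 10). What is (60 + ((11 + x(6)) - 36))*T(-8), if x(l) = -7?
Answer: -896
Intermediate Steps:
T(v) = 2*v*(10 + v) (T(v) = (2*v)*(10 + v) = 2*v*(10 + v))
(60 + ((11 + x(6)) - 36))*T(-8) = (60 + ((11 - 7) - 36))*(2*(-8)*(10 - 8)) = (60 + (4 - 36))*(2*(-8)*2) = (60 - 32)*(-32) = 28*(-32) = -896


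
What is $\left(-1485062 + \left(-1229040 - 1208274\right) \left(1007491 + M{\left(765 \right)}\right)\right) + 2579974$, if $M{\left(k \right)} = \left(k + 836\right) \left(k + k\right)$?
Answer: $-8425844586682$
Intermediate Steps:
$M{\left(k \right)} = 2 k \left(836 + k\right)$ ($M{\left(k \right)} = \left(836 + k\right) 2 k = 2 k \left(836 + k\right)$)
$\left(-1485062 + \left(-1229040 - 1208274\right) \left(1007491 + M{\left(765 \right)}\right)\right) + 2579974 = \left(-1485062 + \left(-1229040 - 1208274\right) \left(1007491 + 2 \cdot 765 \left(836 + 765\right)\right)\right) + 2579974 = \left(-1485062 - 2437314 \left(1007491 + 2 \cdot 765 \cdot 1601\right)\right) + 2579974 = \left(-1485062 - 2437314 \left(1007491 + 2449530\right)\right) + 2579974 = \left(-1485062 - 8425845681594\right) + 2579974 = -8425847166656 + 2579974 = -8425844586682$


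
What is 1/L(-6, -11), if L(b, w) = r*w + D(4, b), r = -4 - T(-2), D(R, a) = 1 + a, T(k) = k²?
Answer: 1/83 ≈ 0.012048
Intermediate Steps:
r = -8 (r = -4 - 1*(-2)² = -4 - 1*4 = -4 - 4 = -8)
L(b, w) = 1 + b - 8*w (L(b, w) = -8*w + (1 + b) = 1 + b - 8*w)
1/L(-6, -11) = 1/(1 - 6 - 8*(-11)) = 1/(1 - 6 + 88) = 1/83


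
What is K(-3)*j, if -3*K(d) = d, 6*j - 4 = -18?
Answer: -7/3 ≈ -2.3333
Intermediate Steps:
j = -7/3 (j = ⅔ + (⅙)*(-18) = ⅔ - 3 = -7/3 ≈ -2.3333)
K(d) = -d/3
K(-3)*j = -⅓*(-3)*(-7/3) = 1*(-7/3) = -7/3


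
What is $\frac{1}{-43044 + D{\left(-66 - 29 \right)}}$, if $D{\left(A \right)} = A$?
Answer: $- \frac{1}{43139} \approx -2.3181 \cdot 10^{-5}$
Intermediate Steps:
$\frac{1}{-43044 + D{\left(-66 - 29 \right)}} = \frac{1}{-43044 - 95} = \frac{1}{-43139} = - \frac{1}{43139}$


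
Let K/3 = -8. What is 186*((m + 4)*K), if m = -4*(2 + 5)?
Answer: 107136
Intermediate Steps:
K = -24 (K = 3*(-8) = -24)
m = -28 (m = -4*7 = -28)
186*((m + 4)*K) = 186*((-28 + 4)*(-24)) = 186*(-24*(-24)) = 186*576 = 107136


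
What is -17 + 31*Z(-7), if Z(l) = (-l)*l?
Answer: -1536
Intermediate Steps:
Z(l) = -l²
-17 + 31*Z(-7) = -17 + 31*(-1*(-7)²) = -17 + 31*(-1*49) = -17 + 31*(-49) = -17 - 1519 = -1536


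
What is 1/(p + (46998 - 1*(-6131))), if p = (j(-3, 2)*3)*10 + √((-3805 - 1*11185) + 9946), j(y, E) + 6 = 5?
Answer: 53099/2819508845 - 2*I*√1261/2819508845 ≈ 1.8833e-5 - 2.5189e-8*I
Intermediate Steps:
j(y, E) = -1 (j(y, E) = -6 + 5 = -1)
p = -30 + 2*I*√1261 (p = -1*3*10 + √((-3805 - 1*11185) + 9946) = -3*10 + √((-3805 - 11185) + 9946) = -30 + √(-14990 + 9946) = -30 + √(-5044) = -30 + 2*I*√1261 ≈ -30.0 + 71.021*I)
1/(p + (46998 - 1*(-6131))) = 1/((-30 + 2*I*√1261) + (46998 - 1*(-6131))) = 1/((-30 + 2*I*√1261) + (46998 + 6131)) = 1/((-30 + 2*I*√1261) + 53129) = 1/(53099 + 2*I*√1261)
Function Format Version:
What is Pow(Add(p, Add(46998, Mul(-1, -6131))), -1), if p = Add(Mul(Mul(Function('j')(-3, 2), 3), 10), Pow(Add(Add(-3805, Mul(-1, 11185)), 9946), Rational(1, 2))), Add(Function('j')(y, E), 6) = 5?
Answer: Add(Rational(53099, 2819508845), Mul(Rational(-2, 2819508845), I, Pow(1261, Rational(1, 2)))) ≈ Add(1.8833e-5, Mul(-2.5189e-8, I))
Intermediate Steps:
Function('j')(y, E) = -1 (Function('j')(y, E) = Add(-6, 5) = -1)
p = Add(-30, Mul(2, I, Pow(1261, Rational(1, 2)))) (p = Add(Mul(Mul(-1, 3), 10), Pow(Add(Add(-3805, Mul(-1, 11185)), 9946), Rational(1, 2))) = Add(Mul(-3, 10), Pow(Add(Add(-3805, -11185), 9946), Rational(1, 2))) = Add(-30, Pow(Add(-14990, 9946), Rational(1, 2))) = Add(-30, Pow(-5044, Rational(1, 2))) = Add(-30, Mul(2, I, Pow(1261, Rational(1, 2)))) ≈ Add(-30.000, Mul(71.021, I)))
Pow(Add(p, Add(46998, Mul(-1, -6131))), -1) = Pow(Add(Add(-30, Mul(2, I, Pow(1261, Rational(1, 2)))), Add(46998, Mul(-1, -6131))), -1) = Pow(Add(Add(-30, Mul(2, I, Pow(1261, Rational(1, 2)))), Add(46998, 6131)), -1) = Pow(Add(Add(-30, Mul(2, I, Pow(1261, Rational(1, 2)))), 53129), -1) = Pow(Add(53099, Mul(2, I, Pow(1261, Rational(1, 2)))), -1)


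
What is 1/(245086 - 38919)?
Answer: 1/206167 ≈ 4.8504e-6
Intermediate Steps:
1/(245086 - 38919) = 1/206167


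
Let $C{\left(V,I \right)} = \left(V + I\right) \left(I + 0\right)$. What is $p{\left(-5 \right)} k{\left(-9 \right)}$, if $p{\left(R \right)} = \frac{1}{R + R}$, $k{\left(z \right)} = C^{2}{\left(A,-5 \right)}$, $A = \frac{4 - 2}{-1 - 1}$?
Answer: $-90$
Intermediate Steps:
$A = -1$ ($A = \frac{2}{-2} = 2 \left(- \frac{1}{2}\right) = -1$)
$C{\left(V,I \right)} = I \left(I + V\right)$ ($C{\left(V,I \right)} = \left(I + V\right) I = I \left(I + V\right)$)
$k{\left(z \right)} = 900$ ($k{\left(z \right)} = \left(- 5 \left(-5 - 1\right)\right)^{2} = \left(\left(-5\right) \left(-6\right)\right)^{2} = 30^{2} = 900$)
$p{\left(R \right)} = \frac{1}{2 R}$
$p{\left(-5 \right)} k{\left(-9 \right)} = \frac{1}{2 \left(-5\right)} 900 = \frac{1}{2} \left(- \frac{1}{5}\right) 900 = \left(- \frac{1}{10}\right) 900 = -90$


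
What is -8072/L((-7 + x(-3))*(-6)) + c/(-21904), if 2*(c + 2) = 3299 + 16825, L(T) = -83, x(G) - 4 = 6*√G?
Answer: 43993527/454508 ≈ 96.794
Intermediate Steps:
x(G) = 4 + 6*√G
c = 10060 (c = -2 + (3299 + 16825)/2 = -2 + (½)*20124 = -2 + 10062 = 10060)
-8072/L((-7 + x(-3))*(-6)) + c/(-21904) = -8072/(-83) + 10060/(-21904) = -8072*(-1/83) + 10060*(-1/21904) = 8072/83 - 2515/5476 = 43993527/454508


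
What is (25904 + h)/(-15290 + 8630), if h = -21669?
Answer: -847/1332 ≈ -0.63589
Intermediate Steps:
(25904 + h)/(-15290 + 8630) = (25904 - 21669)/(-15290 + 8630) = 4235/(-6660) = 4235*(-1/6660) = -847/1332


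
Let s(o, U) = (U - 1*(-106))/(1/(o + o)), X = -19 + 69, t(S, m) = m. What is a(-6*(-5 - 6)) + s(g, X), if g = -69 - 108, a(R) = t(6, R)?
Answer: -55158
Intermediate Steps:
X = 50
a(R) = R
g = -177
s(o, U) = 2*o*(106 + U) (s(o, U) = (U + 106)/(1/(2*o)) = (106 + U)/((1/(2*o))) = (106 + U)*(2*o) = 2*o*(106 + U))
a(-6*(-5 - 6)) + s(g, X) = -6*(-5 - 6) + 2*(-177)*(106 + 50) = -6*(-11) + 2*(-177)*156 = 66 - 55224 = -55158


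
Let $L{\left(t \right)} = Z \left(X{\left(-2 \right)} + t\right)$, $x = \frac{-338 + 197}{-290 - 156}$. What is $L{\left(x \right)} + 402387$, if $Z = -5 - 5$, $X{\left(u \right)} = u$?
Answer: $\frac{89736056}{223} \approx 4.024 \cdot 10^{5}$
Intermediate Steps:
$Z = -10$ ($Z = -5 - 5 = -10$)
$x = \frac{141}{446}$ ($x = - \frac{141}{-446} = \left(-141\right) \left(- \frac{1}{446}\right) = \frac{141}{446} \approx 0.31614$)
$L{\left(t \right)} = 20 - 10 t$ ($L{\left(t \right)} = - 10 \left(-2 + t\right) = 20 - 10 t$)
$L{\left(x \right)} + 402387 = \left(20 - \frac{705}{223}\right) + 402387 = \frac{3755}{223} + 402387 = \frac{89736056}{223}$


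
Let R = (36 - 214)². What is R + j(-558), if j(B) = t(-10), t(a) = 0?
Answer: 31684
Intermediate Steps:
j(B) = 0
R = 31684 (R = (-178)² = 31684)
R + j(-558) = 31684 + 0 = 31684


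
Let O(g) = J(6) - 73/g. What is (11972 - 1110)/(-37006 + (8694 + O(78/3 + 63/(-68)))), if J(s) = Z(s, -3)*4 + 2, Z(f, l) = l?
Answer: -9259855/24146987 ≈ -0.38348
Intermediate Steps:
J(s) = -10 (J(s) = -3*4 + 2 = -12 + 2 = -10)
O(g) = -10 - 73/g
(11972 - 1110)/(-37006 + (8694 + O(78/3 + 63/(-68)))) = (11972 - 1110)/(-37006 + (8694 + (-10 - 73/(78/3 + 63/(-68))))) = 10862/(-37006 + (8694 + (-10 - 73/(78*(1/3) + 63*(-1/68))))) = 10862/(-37006 + (8694 + (-10 - 73/(26 - 63/68)))) = 10862/(-37006 + (8694 + (-10 - 73/1705/68))) = 10862/(-37006 + (8694 + (-10 - 73*68/1705))) = 10862/(-37006 + (8694 + (-10 - 4964/1705))) = 10862/(-37006 + (8694 - 22014/1705)) = 10862/(-37006 + 14801256/1705) = 10862/(-48293974/1705) = 10862*(-1705/48293974) = -9259855/24146987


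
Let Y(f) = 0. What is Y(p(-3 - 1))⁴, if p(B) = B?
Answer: 0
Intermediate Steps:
Y(p(-3 - 1))⁴ = 0⁴ = 0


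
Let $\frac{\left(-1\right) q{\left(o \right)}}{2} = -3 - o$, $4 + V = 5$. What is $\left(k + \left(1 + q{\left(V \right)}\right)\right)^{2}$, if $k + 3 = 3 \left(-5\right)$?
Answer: $81$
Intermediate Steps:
$V = 1$ ($V = -4 + 5 = 1$)
$q{\left(o \right)} = 6 + 2 o$ ($q{\left(o \right)} = - 2 \left(-3 - o\right) = 6 + 2 o$)
$k = -18$ ($k = -3 + 3 \left(-5\right) = -3 - 15 = -18$)
$\left(k + \left(1 + q{\left(V \right)}\right)\right)^{2} = \left(-18 + \left(1 + \left(6 + 2 \cdot 1\right)\right)\right)^{2} = \left(-18 + \left(1 + \left(6 + 2\right)\right)\right)^{2} = \left(-18 + \left(1 + 8\right)\right)^{2} = \left(-18 + 9\right)^{2} = \left(-9\right)^{2} = 81$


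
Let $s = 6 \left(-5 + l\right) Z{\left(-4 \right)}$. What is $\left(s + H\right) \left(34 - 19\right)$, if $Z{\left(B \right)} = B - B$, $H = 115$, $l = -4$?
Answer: $1725$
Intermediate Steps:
$Z{\left(B \right)} = 0$
$s = 0$ ($s = 6 \left(-5 - 4\right) 0 = 6 \left(-9\right) 0 = \left(-54\right) 0 = 0$)
$\left(s + H\right) \left(34 - 19\right) = \left(0 + 115\right) \left(34 - 19\right) = 115 \cdot 15 = 1725$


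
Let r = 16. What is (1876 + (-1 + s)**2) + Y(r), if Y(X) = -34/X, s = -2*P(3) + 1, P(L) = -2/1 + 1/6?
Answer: 135887/72 ≈ 1887.3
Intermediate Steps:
P(L) = -11/6 (P(L) = -2*1 + 1*(1/6) = -2 + 1/6 = -11/6)
s = 14/3 (s = -2*(-11/6) + 1 = 11/3 + 1 = 14/3 ≈ 4.6667)
(1876 + (-1 + s)**2) + Y(r) = (1876 + (-1 + 14/3)**2) - 34/16 = (1876 + (11/3)**2) - 34*1/16 = (1876 + 121/9) - 17/8 = 17005/9 - 17/8 = 135887/72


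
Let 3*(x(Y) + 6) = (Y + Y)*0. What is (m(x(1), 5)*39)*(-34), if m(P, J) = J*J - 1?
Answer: -31824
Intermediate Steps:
x(Y) = -6 (x(Y) = -6 + ((Y + Y)*0)/3 = -6 + ((2*Y)*0)/3 = -6 + (1/3)*0 = -6 + 0 = -6)
m(P, J) = -1 + J**2 (m(P, J) = J**2 - 1 = -1 + J**2)
(m(x(1), 5)*39)*(-34) = ((-1 + 5**2)*39)*(-34) = ((-1 + 25)*39)*(-34) = (24*39)*(-34) = 936*(-34) = -31824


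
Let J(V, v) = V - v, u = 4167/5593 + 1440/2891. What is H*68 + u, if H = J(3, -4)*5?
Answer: 5500454951/2309909 ≈ 2381.2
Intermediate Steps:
u = 2871531/2309909 (u = 4167*(1/5593) + 1440*(1/2891) = 4167/5593 + 1440/2891 = 2871531/2309909 ≈ 1.2431)
H = 35 (H = (3 - 1*(-4))*5 = (3 + 4)*5 = 7*5 = 35)
H*68 + u = 35*68 + 2871531/2309909 = 2380 + 2871531/2309909 = 5500454951/2309909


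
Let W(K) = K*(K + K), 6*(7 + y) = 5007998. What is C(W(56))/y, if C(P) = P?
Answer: 9408/1251989 ≈ 0.0075144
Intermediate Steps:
y = 2503978/3 (y = -7 + (1/6)*5007998 = -7 + 2503999/3 = 2503978/3 ≈ 8.3466e+5)
W(K) = 2*K**2 (W(K) = K*(2*K) = 2*K**2)
C(W(56))/y = (2*56**2)/(2503978/3) = (2*3136)*(3/2503978) = 6272*(3/2503978) = 9408/1251989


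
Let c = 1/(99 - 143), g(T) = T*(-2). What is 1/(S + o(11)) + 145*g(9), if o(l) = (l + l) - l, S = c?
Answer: -1260586/483 ≈ -2609.9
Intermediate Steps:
g(T) = -2*T
c = -1/44 (c = 1/(-44) = -1/44 ≈ -0.022727)
S = -1/44 ≈ -0.022727
o(l) = l (o(l) = 2*l - l = l)
1/(S + o(11)) + 145*g(9) = 1/(-1/44 + 11) + 145*(-2*9) = 1/(483/44) + 145*(-18) = 44/483 - 2610 = -1260586/483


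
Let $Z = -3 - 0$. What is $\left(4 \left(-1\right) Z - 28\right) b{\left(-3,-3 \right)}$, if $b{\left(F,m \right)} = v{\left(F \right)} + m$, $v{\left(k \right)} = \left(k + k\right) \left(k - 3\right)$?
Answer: $-528$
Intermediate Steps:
$v{\left(k \right)} = 2 k \left(-3 + k\right)$
$b{\left(F,m \right)} = m + 2 F \left(-3 + F\right)$ ($b{\left(F,m \right)} = 2 F \left(-3 + F\right) + m = m + 2 F \left(-3 + F\right)$)
$Z = -3$ ($Z = -3 + 0 = -3$)
$\left(4 \left(-1\right) Z - 28\right) b{\left(-3,-3 \right)} = \left(4 \left(-1\right) \left(-3\right) - 28\right) \left(-3 + 2 \left(-3\right) \left(-3 - 3\right)\right) = \left(\left(-4\right) \left(-3\right) - 28\right) \left(-3 + 2 \left(-3\right) \left(-6\right)\right) = \left(12 - 28\right) \left(-3 + 36\right) = \left(-16\right) 33 = -528$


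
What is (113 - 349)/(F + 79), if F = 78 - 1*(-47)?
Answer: -59/51 ≈ -1.1569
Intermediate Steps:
F = 125 (F = 78 + 47 = 125)
(113 - 349)/(F + 79) = (113 - 349)/(125 + 79) = -236/204 = -236*1/204 = -59/51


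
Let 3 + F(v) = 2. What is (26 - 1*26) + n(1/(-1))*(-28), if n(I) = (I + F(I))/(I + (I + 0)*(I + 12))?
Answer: -14/3 ≈ -4.6667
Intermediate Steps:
F(v) = -1 (F(v) = -3 + 2 = -1)
n(I) = (-1 + I)/(I + I*(12 + I)) (n(I) = (I - 1)/(I + (I + 0)*(I + 12)) = (-1 + I)/(I + I*(12 + I)))
(26 - 1*26) + n(1/(-1))*(-28) = (26 - 1*26) + ((-1 + 1/(-1))/((1/(-1))*(13 + 1/(-1))))*(-28) = (26 - 26) + ((-1 - 1)/((-1)*(13 - 1)))*(-28) = 0 - 1*(-2)/12*(-28) = 0 - 1*1/12*(-2)*(-28) = 0 + (⅙)*(-28) = 0 - 14/3 = -14/3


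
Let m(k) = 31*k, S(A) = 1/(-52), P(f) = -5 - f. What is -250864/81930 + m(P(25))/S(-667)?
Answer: 1980941968/40965 ≈ 48357.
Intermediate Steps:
S(A) = -1/52
-250864/81930 + m(P(25))/S(-667) = -250864/81930 + (31*(-5 - 1*25))/(-1/52) = -250864*1/81930 + (31*(-5 - 25))*(-52) = -125432/40965 + (31*(-30))*(-52) = -125432/40965 - 930*(-52) = -125432/40965 + 48360 = 1980941968/40965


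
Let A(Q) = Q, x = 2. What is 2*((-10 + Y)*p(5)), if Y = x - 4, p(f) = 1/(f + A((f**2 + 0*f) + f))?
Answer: -24/35 ≈ -0.68571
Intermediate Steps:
p(f) = 1/(f**2 + 2*f) (p(f) = 1/(f + ((f**2 + 0*f) + f)) = 1/(f + ((f**2 + 0) + f)) = 1/(f + (f**2 + f)) = 1/(f + (f + f**2)) = 1/(f**2 + 2*f))
Y = -2 (Y = 2 - 4 = -2)
2*((-10 + Y)*p(5)) = 2*((-10 - 2)*(1/(5*(2 + 5)))) = 2*(-12/(5*7)) = 2*(-12*1/35) = 2*(-12/35) = -24/35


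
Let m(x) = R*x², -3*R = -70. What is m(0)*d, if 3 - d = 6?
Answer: 0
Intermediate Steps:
d = -3 (d = 3 - 1*6 = 3 - 6 = -3)
R = 70/3 (R = -⅓*(-70) = 70/3 ≈ 23.333)
m(x) = 70*x²/3
m(0)*d = ((70/3)*0²)*(-3) = ((70/3)*0)*(-3) = 0*(-3) = 0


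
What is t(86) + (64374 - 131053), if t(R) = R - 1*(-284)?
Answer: -66309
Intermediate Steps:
t(R) = 284 + R (t(R) = R + 284 = 284 + R)
t(86) + (64374 - 131053) = (284 + 86) + (64374 - 131053) = 370 - 66679 = -66309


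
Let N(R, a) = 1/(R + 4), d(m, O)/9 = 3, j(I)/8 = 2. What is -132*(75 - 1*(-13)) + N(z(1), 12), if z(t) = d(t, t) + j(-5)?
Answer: -545951/47 ≈ -11616.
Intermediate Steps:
j(I) = 16 (j(I) = 8*2 = 16)
d(m, O) = 27 (d(m, O) = 9*3 = 27)
z(t) = 43 (z(t) = 27 + 16 = 43)
N(R, a) = 1/(4 + R)
-132*(75 - 1*(-13)) + N(z(1), 12) = -132*(75 - 1*(-13)) + 1/(4 + 43) = -132*(75 + 13) + 1/47 = -132*88 + 1/47 = -11616 + 1/47 = -545951/47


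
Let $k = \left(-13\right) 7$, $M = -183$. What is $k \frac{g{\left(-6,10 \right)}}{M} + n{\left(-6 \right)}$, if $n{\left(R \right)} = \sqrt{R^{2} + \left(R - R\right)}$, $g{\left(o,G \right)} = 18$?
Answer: $\frac{912}{61} \approx 14.951$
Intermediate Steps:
$k = -91$
$n{\left(R \right)} = \sqrt{R^{2}}$ ($n{\left(R \right)} = \sqrt{R^{2} + 0} = \sqrt{R^{2}}$)
$k \frac{g{\left(-6,10 \right)}}{M} + n{\left(-6 \right)} = - 91 \frac{18}{-183} + \sqrt{\left(-6\right)^{2}} = - 91 \cdot 18 \left(- \frac{1}{183}\right) + \sqrt{36} = \left(-91\right) \left(- \frac{6}{61}\right) + 6 = \frac{546}{61} + 6 = \frac{912}{61}$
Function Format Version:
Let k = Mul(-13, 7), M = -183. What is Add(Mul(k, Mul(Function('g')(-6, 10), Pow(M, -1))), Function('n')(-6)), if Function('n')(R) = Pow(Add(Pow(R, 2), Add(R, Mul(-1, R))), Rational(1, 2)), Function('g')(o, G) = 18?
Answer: Rational(912, 61) ≈ 14.951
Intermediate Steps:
k = -91
Function('n')(R) = Pow(Pow(R, 2), Rational(1, 2)) (Function('n')(R) = Pow(Add(Pow(R, 2), 0), Rational(1, 2)) = Pow(Pow(R, 2), Rational(1, 2)))
Add(Mul(k, Mul(Function('g')(-6, 10), Pow(M, -1))), Function('n')(-6)) = Add(Mul(-91, Mul(18, Pow(-183, -1))), Pow(Pow(-6, 2), Rational(1, 2))) = Add(Mul(-91, Mul(18, Rational(-1, 183))), Pow(36, Rational(1, 2))) = Add(Mul(-91, Rational(-6, 61)), 6) = Add(Rational(546, 61), 6) = Rational(912, 61)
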